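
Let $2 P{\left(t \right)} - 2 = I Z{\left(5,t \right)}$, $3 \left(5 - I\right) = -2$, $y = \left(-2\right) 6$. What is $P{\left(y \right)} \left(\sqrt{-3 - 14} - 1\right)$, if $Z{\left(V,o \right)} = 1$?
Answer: $- \frac{23}{6} + \frac{23 i \sqrt{17}}{6} \approx -3.8333 + 15.805 i$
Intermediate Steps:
$y = -12$
$I = \frac{17}{3}$ ($I = 5 - - \frac{2}{3} = 5 + \frac{2}{3} = \frac{17}{3} \approx 5.6667$)
$P{\left(t \right)} = \frac{23}{6}$ ($P{\left(t \right)} = 1 + \frac{\frac{17}{3} \cdot 1}{2} = 1 + \frac{1}{2} \cdot \frac{17}{3} = 1 + \frac{17}{6} = \frac{23}{6}$)
$P{\left(y \right)} \left(\sqrt{-3 - 14} - 1\right) = \frac{23 \left(\sqrt{-3 - 14} - 1\right)}{6} = \frac{23 \left(\sqrt{-17} - 1\right)}{6} = \frac{23 \left(i \sqrt{17} - 1\right)}{6} = \frac{23 \left(-1 + i \sqrt{17}\right)}{6} = - \frac{23}{6} + \frac{23 i \sqrt{17}}{6}$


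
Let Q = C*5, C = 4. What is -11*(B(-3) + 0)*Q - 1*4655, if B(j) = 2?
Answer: -5095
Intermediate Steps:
Q = 20 (Q = 4*5 = 20)
-11*(B(-3) + 0)*Q - 1*4655 = -11*(2 + 0)*20 - 1*4655 = -22*20 - 4655 = -11*40 - 4655 = -440 - 4655 = -5095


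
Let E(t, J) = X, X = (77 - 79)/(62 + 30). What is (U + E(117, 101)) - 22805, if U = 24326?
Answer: 69965/46 ≈ 1521.0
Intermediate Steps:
X = -1/46 (X = -2/92 = -2*1/92 = -1/46 ≈ -0.021739)
E(t, J) = -1/46
(U + E(117, 101)) - 22805 = (24326 - 1/46) - 22805 = 1118995/46 - 22805 = 69965/46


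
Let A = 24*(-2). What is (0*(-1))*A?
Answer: 0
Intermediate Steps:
A = -48
(0*(-1))*A = (0*(-1))*(-48) = 0*(-48) = 0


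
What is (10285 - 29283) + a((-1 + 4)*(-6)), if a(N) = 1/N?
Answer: -341965/18 ≈ -18998.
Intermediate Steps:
(10285 - 29283) + a((-1 + 4)*(-6)) = (10285 - 29283) + 1/((-1 + 4)*(-6)) = -18998 + 1/(3*(-6)) = -18998 + 1/(-18) = -18998 - 1/18 = -341965/18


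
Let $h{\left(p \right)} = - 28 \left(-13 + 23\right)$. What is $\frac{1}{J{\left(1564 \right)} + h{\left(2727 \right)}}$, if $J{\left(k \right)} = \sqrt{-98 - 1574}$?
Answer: $- \frac{35}{10009} - \frac{i \sqrt{418}}{40036} \approx -0.0034969 - 0.00051067 i$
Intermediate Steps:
$J{\left(k \right)} = 2 i \sqrt{418}$ ($J{\left(k \right)} = \sqrt{-1672} = 2 i \sqrt{418}$)
$h{\left(p \right)} = -280$ ($h{\left(p \right)} = \left(-28\right) 10 = -280$)
$\frac{1}{J{\left(1564 \right)} + h{\left(2727 \right)}} = \frac{1}{2 i \sqrt{418} - 280} = \frac{1}{-280 + 2 i \sqrt{418}}$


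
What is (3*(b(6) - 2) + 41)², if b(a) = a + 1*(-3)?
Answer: 1936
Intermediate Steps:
b(a) = -3 + a (b(a) = a - 3 = -3 + a)
(3*(b(6) - 2) + 41)² = (3*((-3 + 6) - 2) + 41)² = (3*(3 - 2) + 41)² = (3*1 + 41)² = (3 + 41)² = 44² = 1936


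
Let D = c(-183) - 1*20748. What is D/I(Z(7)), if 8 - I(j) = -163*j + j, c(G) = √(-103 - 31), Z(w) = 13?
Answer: -1482/151 + I*√134/2114 ≈ -9.8146 + 0.0054758*I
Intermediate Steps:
c(G) = I*√134 (c(G) = √(-134) = I*√134)
I(j) = 8 + 162*j (I(j) = 8 - (-163*j + j) = 8 - (-162)*j = 8 + 162*j)
D = -20748 + I*√134 (D = I*√134 - 1*20748 = I*√134 - 20748 = -20748 + I*√134 ≈ -20748.0 + 11.576*I)
D/I(Z(7)) = (-20748 + I*√134)/(8 + 162*13) = (-20748 + I*√134)/(8 + 2106) = (-20748 + I*√134)/2114 = (-20748 + I*√134)*(1/2114) = -1482/151 + I*√134/2114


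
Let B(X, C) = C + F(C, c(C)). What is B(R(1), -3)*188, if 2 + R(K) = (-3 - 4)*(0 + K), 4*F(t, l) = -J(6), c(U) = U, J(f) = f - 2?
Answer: -752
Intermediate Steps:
J(f) = -2 + f
F(t, l) = -1 (F(t, l) = (-(-2 + 6))/4 = (-1*4)/4 = (1/4)*(-4) = -1)
R(K) = -2 - 7*K (R(K) = -2 + (-3 - 4)*(0 + K) = -2 - 7*K)
B(X, C) = -1 + C (B(X, C) = C - 1 = -1 + C)
B(R(1), -3)*188 = (-1 - 3)*188 = -4*188 = -752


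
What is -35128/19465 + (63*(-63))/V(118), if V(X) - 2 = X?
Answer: -5431463/155720 ≈ -34.880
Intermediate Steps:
V(X) = 2 + X
-35128/19465 + (63*(-63))/V(118) = -35128/19465 + (63*(-63))/(2 + 118) = -35128*1/19465 - 3969/120 = -35128/19465 - 3969*1/120 = -35128/19465 - 1323/40 = -5431463/155720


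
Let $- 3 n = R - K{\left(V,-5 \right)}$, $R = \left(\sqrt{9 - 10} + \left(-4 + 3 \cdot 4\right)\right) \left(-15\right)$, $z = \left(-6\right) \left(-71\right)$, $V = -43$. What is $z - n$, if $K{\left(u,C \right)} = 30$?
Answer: $376 - 5 i \approx 376.0 - 5.0 i$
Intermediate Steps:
$z = 426$
$R = -120 - 15 i$ ($R = \left(\sqrt{-1} + \left(-4 + 12\right)\right) \left(-15\right) = \left(i + 8\right) \left(-15\right) = \left(8 + i\right) \left(-15\right) = -120 - 15 i \approx -120.0 - 15.0 i$)
$n = 50 + 5 i$ ($n = - \frac{\left(-120 - 15 i\right) - 30}{3} = - \frac{-150 - 15 i}{3} = 50 + 5 i \approx 50.0 + 5.0 i$)
$z - n = 426 - \left(50 + 5 i\right) = 376 - 5 i$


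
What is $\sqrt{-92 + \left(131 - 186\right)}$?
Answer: $7 i \sqrt{3} \approx 12.124 i$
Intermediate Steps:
$\sqrt{-92 + \left(131 - 186\right)} = \sqrt{-92 - 55} = \sqrt{-147} = 7 i \sqrt{3}$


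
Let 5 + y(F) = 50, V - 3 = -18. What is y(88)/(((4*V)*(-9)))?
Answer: 1/12 ≈ 0.083333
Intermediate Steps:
V = -15 (V = 3 - 18 = -15)
y(F) = 45 (y(F) = -5 + 50 = 45)
y(88)/(((4*V)*(-9))) = 45/(((4*(-15))*(-9))) = 45/((-60*(-9))) = 45/540 = 45*(1/540) = 1/12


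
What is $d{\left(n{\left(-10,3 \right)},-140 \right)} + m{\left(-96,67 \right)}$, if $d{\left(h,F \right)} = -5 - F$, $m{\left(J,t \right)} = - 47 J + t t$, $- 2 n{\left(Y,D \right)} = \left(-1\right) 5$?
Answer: $9136$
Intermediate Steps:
$n{\left(Y,D \right)} = \frac{5}{2}$ ($n{\left(Y,D \right)} = - \frac{\left(-1\right) 5}{2} = \left(- \frac{1}{2}\right) \left(-5\right) = \frac{5}{2}$)
$m{\left(J,t \right)} = t^{2} - 47 J$ ($m{\left(J,t \right)} = - 47 J + t^{2} = t^{2} - 47 J$)
$d{\left(n{\left(-10,3 \right)},-140 \right)} + m{\left(-96,67 \right)} = \left(-5 - -140\right) + \left(67^{2} - -4512\right) = \left(-5 + 140\right) + \left(4489 + 4512\right) = 135 + 9001 = 9136$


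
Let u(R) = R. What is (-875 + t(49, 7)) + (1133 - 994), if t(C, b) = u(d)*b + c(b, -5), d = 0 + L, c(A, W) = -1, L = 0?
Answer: -737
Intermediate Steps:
d = 0 (d = 0 + 0 = 0)
t(C, b) = -1 (t(C, b) = 0*b - 1 = 0 - 1 = -1)
(-875 + t(49, 7)) + (1133 - 994) = (-875 - 1) + (1133 - 994) = -876 + 139 = -737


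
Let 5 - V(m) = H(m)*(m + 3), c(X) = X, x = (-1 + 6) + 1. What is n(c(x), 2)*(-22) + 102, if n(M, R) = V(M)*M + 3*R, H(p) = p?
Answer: 6438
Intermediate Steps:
x = 6 (x = 5 + 1 = 6)
V(m) = 5 - m*(3 + m) (V(m) = 5 - m*(m + 3) = 5 - m*(3 + m))
n(M, R) = 3*R + M*(5 - M² - 3*M) (n(M, R) = (5 - M² - 3*M)*M + 3*R = M*(5 - M² - 3*M) + 3*R = 3*R + M*(5 - M² - 3*M))
n(c(x), 2)*(-22) + 102 = (3*2 - 1*6*(-5 + 6² + 3*6))*(-22) + 102 = (6 - 1*6*(-5 + 36 + 18))*(-22) + 102 = (6 - 1*6*49)*(-22) + 102 = (6 - 294)*(-22) + 102 = -288*(-22) + 102 = 6336 + 102 = 6438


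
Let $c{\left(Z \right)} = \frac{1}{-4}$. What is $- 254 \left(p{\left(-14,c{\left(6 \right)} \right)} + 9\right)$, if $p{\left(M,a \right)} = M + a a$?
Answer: $\frac{10033}{8} \approx 1254.1$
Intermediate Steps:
$c{\left(Z \right)} = - \frac{1}{4}$
$p{\left(M,a \right)} = M + a^{2}$
$- 254 \left(p{\left(-14,c{\left(6 \right)} \right)} + 9\right) = - 254 \left(\left(-14 + \left(- \frac{1}{4}\right)^{2}\right) + 9\right) = - 254 \left(\left(-14 + \frac{1}{16}\right) + 9\right) = - 254 \left(- \frac{223}{16} + 9\right) = \left(-254\right) \left(- \frac{79}{16}\right) = \frac{10033}{8}$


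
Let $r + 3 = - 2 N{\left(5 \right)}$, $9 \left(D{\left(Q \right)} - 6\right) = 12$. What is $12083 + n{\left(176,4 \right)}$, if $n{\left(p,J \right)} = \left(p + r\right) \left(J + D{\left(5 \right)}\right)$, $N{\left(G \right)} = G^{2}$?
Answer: $13477$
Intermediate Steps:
$D{\left(Q \right)} = \frac{22}{3}$ ($D{\left(Q \right)} = 6 + \frac{1}{9} \cdot 12 = 6 + \frac{4}{3} = \frac{22}{3}$)
$r = -53$ ($r = -3 - 2 \cdot 5^{2} = -3 - 50 = -53$)
$n{\left(p,J \right)} = \left(-53 + p\right) \left(\frac{22}{3} + J\right)$ ($n{\left(p,J \right)} = \left(p - 53\right) \left(J + \frac{22}{3}\right) = \left(-53 + p\right) \left(\frac{22}{3} + J\right)$)
$12083 + n{\left(176,4 \right)} = 12083 + \left(- \frac{1166}{3} - 212 + \frac{22}{3} \cdot 176 + 4 \cdot 176\right) = 12083 + \left(- \frac{1166}{3} - 212 + \frac{3872}{3} + 704\right) = 12083 + 1394 = 13477$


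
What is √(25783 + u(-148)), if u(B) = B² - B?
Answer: 3*√5315 ≈ 218.71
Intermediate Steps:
√(25783 + u(-148)) = √(25783 - 148*(-1 - 148)) = √(25783 - 148*(-149)) = √(25783 + 22052) = √47835 = 3*√5315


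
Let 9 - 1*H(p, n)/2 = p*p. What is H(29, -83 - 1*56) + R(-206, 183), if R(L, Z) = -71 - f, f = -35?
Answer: -1700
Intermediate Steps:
R(L, Z) = -36 (R(L, Z) = -71 - 1*(-35) = -71 + 35 = -36)
H(p, n) = 18 - 2*p**2 (H(p, n) = 18 - 2*p*p = 18 - 2*p**2)
H(29, -83 - 1*56) + R(-206, 183) = (18 - 2*29**2) - 36 = (18 - 2*841) - 36 = (18 - 1682) - 36 = -1664 - 36 = -1700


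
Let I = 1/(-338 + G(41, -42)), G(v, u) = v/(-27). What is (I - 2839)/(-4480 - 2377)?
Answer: 26025140/62858119 ≈ 0.41403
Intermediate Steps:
G(v, u) = -v/27 (G(v, u) = v*(-1/27) = -v/27)
I = -27/9167 (I = 1/(-338 - 1/27*41) = 1/(-338 - 41/27) = 1/(-9167/27) = -27/9167 ≈ -0.0029453)
(I - 2839)/(-4480 - 2377) = (-27/9167 - 2839)/(-4480 - 2377) = -26025140/9167/(-6857) = -26025140/9167*(-1/6857) = 26025140/62858119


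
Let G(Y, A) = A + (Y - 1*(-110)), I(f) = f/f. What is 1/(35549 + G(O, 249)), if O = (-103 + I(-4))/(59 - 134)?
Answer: 25/897734 ≈ 2.7848e-5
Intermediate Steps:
I(f) = 1
O = 34/25 (O = (-103 + 1)/(59 - 134) = -102/(-75) = -102*(-1/75) = 34/25 ≈ 1.3600)
G(Y, A) = 110 + A + Y (G(Y, A) = A + (Y + 110) = A + (110 + Y) = 110 + A + Y)
1/(35549 + G(O, 249)) = 1/(35549 + (110 + 249 + 34/25)) = 1/(35549 + 9009/25) = 1/(897734/25) = 25/897734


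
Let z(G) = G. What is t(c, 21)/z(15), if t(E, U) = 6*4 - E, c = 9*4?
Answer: -⅘ ≈ -0.80000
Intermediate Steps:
c = 36
t(E, U) = 24 - E
t(c, 21)/z(15) = (24 - 1*36)/15 = (24 - 36)*(1/15) = -12*1/15 = -⅘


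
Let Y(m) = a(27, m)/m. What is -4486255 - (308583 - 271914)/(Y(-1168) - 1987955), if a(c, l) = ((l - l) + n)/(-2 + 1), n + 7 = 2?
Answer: -10416776511959083/2321931445 ≈ -4.4863e+6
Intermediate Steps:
n = -5 (n = -7 + 2 = -5)
a(c, l) = 5 (a(c, l) = ((l - l) - 5)/(-2 + 1) = (0 - 5)/(-1) = -1*(-5) = 5)
Y(m) = 5/m
-4486255 - (308583 - 271914)/(Y(-1168) - 1987955) = -4486255 - (308583 - 271914)/(5/(-1168) - 1987955) = -4486255 - 36669/(5*(-1/1168) - 1987955) = -4486255 - 36669/(-5/1168 - 1987955) = -4486255 - 36669/(-2321931445/1168) = -4486255 - 36669*(-1168)/2321931445 = -4486255 - 1*(-42829392/2321931445) = -4486255 + 42829392/2321931445 = -10416776511959083/2321931445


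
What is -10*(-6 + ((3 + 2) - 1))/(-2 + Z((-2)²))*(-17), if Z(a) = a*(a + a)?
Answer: -34/3 ≈ -11.333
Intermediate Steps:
Z(a) = 2*a² (Z(a) = a*(2*a) = 2*a²)
-10*(-6 + ((3 + 2) - 1))/(-2 + Z((-2)²))*(-17) = -10*(-6 + ((3 + 2) - 1))/(-2 + 2*((-2)²)²)*(-17) = -10*(-6 + (5 - 1))/(-2 + 2*4²)*(-17) = -10*(-6 + 4)/(-2 + 2*16)*(-17) = -(-20)/(-2 + 32)*(-17) = -(-20)/30*(-17) = -10*(-1/15)*(-17) = (⅔)*(-17) = -34/3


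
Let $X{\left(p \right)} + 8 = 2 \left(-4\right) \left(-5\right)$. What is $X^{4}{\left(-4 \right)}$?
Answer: $1048576$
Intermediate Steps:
$X{\left(p \right)} = 32$ ($X{\left(p \right)} = -8 + 2 \left(-4\right) \left(-5\right) = -8 - -40 = -8 + 40 = 32$)
$X^{4}{\left(-4 \right)} = 32^{4} = 1048576$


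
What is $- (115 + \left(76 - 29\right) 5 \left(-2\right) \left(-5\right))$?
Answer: $-2465$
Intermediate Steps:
$- (115 + \left(76 - 29\right) 5 \left(-2\right) \left(-5\right)) = - (115 + 47 \left(\left(-10\right) \left(-5\right)\right)) = - (115 + 47 \cdot 50) = - (115 + 2350) = \left(-1\right) 2465 = -2465$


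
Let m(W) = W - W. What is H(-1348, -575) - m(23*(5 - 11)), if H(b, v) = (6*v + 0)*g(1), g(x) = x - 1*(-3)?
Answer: -13800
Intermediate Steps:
g(x) = 3 + x (g(x) = x + 3 = 3 + x)
H(b, v) = 24*v (H(b, v) = (6*v + 0)*(3 + 1) = (6*v)*4 = 24*v)
m(W) = 0
H(-1348, -575) - m(23*(5 - 11)) = 24*(-575) - 1*0 = -13800 + 0 = -13800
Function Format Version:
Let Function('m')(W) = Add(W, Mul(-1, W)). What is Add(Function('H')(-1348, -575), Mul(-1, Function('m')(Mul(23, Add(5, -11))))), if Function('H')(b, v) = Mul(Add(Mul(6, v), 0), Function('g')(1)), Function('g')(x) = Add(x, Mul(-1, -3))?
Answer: -13800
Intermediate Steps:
Function('g')(x) = Add(3, x) (Function('g')(x) = Add(x, 3) = Add(3, x))
Function('H')(b, v) = Mul(24, v) (Function('H')(b, v) = Mul(Add(Mul(6, v), 0), Add(3, 1)) = Mul(Mul(6, v), 4) = Mul(24, v))
Function('m')(W) = 0
Add(Function('H')(-1348, -575), Mul(-1, Function('m')(Mul(23, Add(5, -11))))) = Add(Mul(24, -575), Mul(-1, 0)) = Add(-13800, 0) = -13800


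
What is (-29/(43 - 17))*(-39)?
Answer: 87/2 ≈ 43.500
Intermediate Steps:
(-29/(43 - 17))*(-39) = (-29/26)*(-39) = ((1/26)*(-29))*(-39) = -29/26*(-39) = 87/2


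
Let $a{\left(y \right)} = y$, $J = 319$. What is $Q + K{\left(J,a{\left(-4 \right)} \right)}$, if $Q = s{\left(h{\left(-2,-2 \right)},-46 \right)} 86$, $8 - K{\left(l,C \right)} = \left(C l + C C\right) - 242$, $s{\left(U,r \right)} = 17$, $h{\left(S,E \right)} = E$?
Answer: $2972$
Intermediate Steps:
$K{\left(l,C \right)} = 250 - C^{2} - C l$ ($K{\left(l,C \right)} = 8 - \left(\left(C l + C C\right) - 242\right) = 8 - \left(\left(C l + C^{2}\right) - 242\right) = 8 - \left(\left(C^{2} + C l\right) - 242\right) = 8 - \left(-242 + C^{2} + C l\right) = 250 - C^{2} - C l$)
$Q = 1462$ ($Q = 17 \cdot 86 = 1462$)
$Q + K{\left(J,a{\left(-4 \right)} \right)} = 1462 - \left(-234 - 1276\right) = 1462 + \left(250 - 16 + 1276\right) = 1462 + 1510 = 2972$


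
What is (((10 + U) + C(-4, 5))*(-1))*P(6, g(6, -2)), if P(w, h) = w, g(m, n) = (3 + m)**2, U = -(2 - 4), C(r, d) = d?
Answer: -102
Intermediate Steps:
U = 2 (U = -1*(-2) = 2)
(((10 + U) + C(-4, 5))*(-1))*P(6, g(6, -2)) = (((10 + 2) + 5)*(-1))*6 = ((12 + 5)*(-1))*6 = (17*(-1))*6 = -17*6 = -102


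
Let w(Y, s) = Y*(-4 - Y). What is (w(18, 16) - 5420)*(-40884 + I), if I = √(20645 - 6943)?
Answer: 237781344 - 5816*√13702 ≈ 2.3710e+8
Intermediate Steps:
I = √13702 ≈ 117.06
(w(18, 16) - 5420)*(-40884 + I) = (-1*18*(4 + 18) - 5420)*(-40884 + √13702) = (-1*18*22 - 5420)*(-40884 + √13702) = (-396 - 5420)*(-40884 + √13702) = -5816*(-40884 + √13702) = 237781344 - 5816*√13702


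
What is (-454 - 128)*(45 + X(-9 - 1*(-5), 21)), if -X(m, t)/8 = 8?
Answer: 11058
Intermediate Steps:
X(m, t) = -64 (X(m, t) = -8*8 = -64)
(-454 - 128)*(45 + X(-9 - 1*(-5), 21)) = (-454 - 128)*(45 - 64) = -582*(-19) = 11058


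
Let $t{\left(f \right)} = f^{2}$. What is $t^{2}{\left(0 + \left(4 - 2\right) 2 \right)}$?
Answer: $256$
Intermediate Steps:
$t^{2}{\left(0 + \left(4 - 2\right) 2 \right)} = \left(\left(0 + \left(4 - 2\right) 2\right)^{2}\right)^{2} = \left(\left(0 + 2 \cdot 2\right)^{2}\right)^{2} = \left(\left(0 + 4\right)^{2}\right)^{2} = \left(4^{2}\right)^{2} = 16^{2} = 256$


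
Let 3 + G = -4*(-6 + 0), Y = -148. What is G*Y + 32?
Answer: -3076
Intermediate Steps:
G = 21 (G = -3 - 4*(-6 + 0) = -3 - 4*(-6) = -3 + 24 = 21)
G*Y + 32 = 21*(-148) + 32 = -3108 + 32 = -3076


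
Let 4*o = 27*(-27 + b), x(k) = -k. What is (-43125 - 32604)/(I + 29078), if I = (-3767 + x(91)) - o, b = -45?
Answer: -75729/25706 ≈ -2.9460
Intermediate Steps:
o = -486 (o = (27*(-27 - 45))/4 = (27*(-72))/4 = (¼)*(-1944) = -486)
I = -3372 (I = (-3767 - 1*91) - 1*(-486) = (-3767 - 91) + 486 = -3858 + 486 = -3372)
(-43125 - 32604)/(I + 29078) = (-43125 - 32604)/(-3372 + 29078) = -75729/25706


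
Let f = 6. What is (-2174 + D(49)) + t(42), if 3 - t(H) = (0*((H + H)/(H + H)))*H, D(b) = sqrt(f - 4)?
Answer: -2171 + sqrt(2) ≈ -2169.6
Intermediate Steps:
D(b) = sqrt(2) (D(b) = sqrt(6 - 4) = sqrt(2))
t(H) = 3 (t(H) = 3 - 0*((H + H)/(H + H))*H = 3 - 0*((2*H)/((2*H)))*H = 3 - 0*((2*H)*(1/(2*H)))*H = 3 - 0*1*H = 3 - 0*H = 3 - 1*0 = 3 + 0 = 3)
(-2174 + D(49)) + t(42) = (-2174 + sqrt(2)) + 3 = -2171 + sqrt(2)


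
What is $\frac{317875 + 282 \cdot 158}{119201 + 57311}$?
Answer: $\frac{362431}{176512} \approx 2.0533$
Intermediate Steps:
$\frac{317875 + 282 \cdot 158}{119201 + 57311} = \frac{317875 + 44556}{176512} = 362431 \cdot \frac{1}{176512} = \frac{362431}{176512}$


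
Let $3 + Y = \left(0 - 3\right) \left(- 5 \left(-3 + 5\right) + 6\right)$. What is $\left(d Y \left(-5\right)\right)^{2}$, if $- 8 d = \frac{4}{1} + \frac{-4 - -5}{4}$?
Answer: $\frac{585225}{1024} \approx 571.51$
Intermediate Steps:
$d = - \frac{17}{32}$ ($d = - \frac{\frac{4}{1} + \frac{-4 - -5}{4}}{8} = - \frac{4 \cdot 1 + \left(-4 + 5\right) \frac{1}{4}}{8} = - \frac{4 + 1 \cdot \frac{1}{4}}{8} = - \frac{4 + \frac{1}{4}}{8} = \left(- \frac{1}{8}\right) \frac{17}{4} = - \frac{17}{32} \approx -0.53125$)
$Y = 9$ ($Y = -3 + \left(0 - 3\right) \left(- 5 \left(-3 + 5\right) + 6\right) = -3 - 3 \left(\left(-5\right) 2 + 6\right) = -3 - 3 \left(-10 + 6\right) = -3 - -12 = -3 + 12 = 9$)
$\left(d Y \left(-5\right)\right)^{2} = \left(\left(- \frac{17}{32}\right) 9 \left(-5\right)\right)^{2} = \left(\left(- \frac{153}{32}\right) \left(-5\right)\right)^{2} = \left(\frac{765}{32}\right)^{2} = \frac{585225}{1024}$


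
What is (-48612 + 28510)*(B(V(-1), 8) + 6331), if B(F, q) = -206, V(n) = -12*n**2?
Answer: -123124750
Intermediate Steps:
(-48612 + 28510)*(B(V(-1), 8) + 6331) = (-48612 + 28510)*(-206 + 6331) = -20102*6125 = -123124750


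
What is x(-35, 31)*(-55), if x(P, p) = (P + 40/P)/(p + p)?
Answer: 13915/434 ≈ 32.062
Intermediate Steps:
x(P, p) = (P + 40/P)/(2*p) (x(P, p) = (P + 40/P)/((2*p)) = (P + 40/P)*(1/(2*p)) = (P + 40/P)/(2*p))
x(-35, 31)*(-55) = ((1/2)*(40 + (-35)**2)/(-35*31))*(-55) = ((1/2)*(-1/35)*(1/31)*(40 + 1225))*(-55) = ((1/2)*(-1/35)*(1/31)*1265)*(-55) = -253/434*(-55) = 13915/434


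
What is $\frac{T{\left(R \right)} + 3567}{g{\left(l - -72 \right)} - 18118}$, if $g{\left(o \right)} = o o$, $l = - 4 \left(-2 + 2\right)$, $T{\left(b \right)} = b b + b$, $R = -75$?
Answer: $- \frac{9117}{12934} \approx -0.70489$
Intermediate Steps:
$T{\left(b \right)} = b + b^{2}$ ($T{\left(b \right)} = b^{2} + b = b + b^{2}$)
$l = 0$ ($l = \left(-4\right) 0 = 0$)
$g{\left(o \right)} = o^{2}$
$\frac{T{\left(R \right)} + 3567}{g{\left(l - -72 \right)} - 18118} = \frac{- 75 \left(1 - 75\right) + 3567}{\left(0 - -72\right)^{2} - 18118} = \frac{\left(-75\right) \left(-74\right) + 3567}{\left(0 + 72\right)^{2} - 18118} = \frac{5550 + 3567}{72^{2} - 18118} = \frac{9117}{5184 - 18118} = \frac{9117}{-12934} = 9117 \left(- \frac{1}{12934}\right) = - \frac{9117}{12934}$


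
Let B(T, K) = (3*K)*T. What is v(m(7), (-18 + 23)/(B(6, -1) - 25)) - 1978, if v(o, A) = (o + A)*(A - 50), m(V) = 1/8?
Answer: -29265041/14792 ≈ -1978.4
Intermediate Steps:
m(V) = ⅛
B(T, K) = 3*K*T
v(o, A) = (-50 + A)*(A + o) (v(o, A) = (A + o)*(-50 + A) = (-50 + A)*(A + o))
v(m(7), (-18 + 23)/(B(6, -1) - 25)) - 1978 = (((-18 + 23)/(3*(-1)*6 - 25))² - 50*(-18 + 23)/(3*(-1)*6 - 25) - 50*⅛ + ((-18 + 23)/(3*(-1)*6 - 25))*(⅛)) - 1978 = ((5/(-18 - 25))² - 250/(-18 - 25) - 25/4 + (5/(-18 - 25))*(⅛)) - 1978 = ((5/(-43))² - 250/(-43) - 25/4 + (5/(-43))*(⅛)) - 1978 = ((5*(-1/43))² - 250*(-1)/43 - 25/4 + (5*(-1/43))*(⅛)) - 1978 = ((-5/43)² - 50*(-5/43) - 25/4 - 5/43*⅛) - 1978 = (25/1849 + 250/43 - 25/4 - 5/344) - 1978 = -6465/14792 - 1978 = -29265041/14792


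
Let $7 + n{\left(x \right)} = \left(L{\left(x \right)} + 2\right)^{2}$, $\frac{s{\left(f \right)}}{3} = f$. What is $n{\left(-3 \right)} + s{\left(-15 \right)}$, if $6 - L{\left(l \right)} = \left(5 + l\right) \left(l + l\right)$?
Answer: $348$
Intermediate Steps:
$L{\left(l \right)} = 6 - 2 l \left(5 + l\right)$ ($L{\left(l \right)} = 6 - \left(5 + l\right) \left(l + l\right) = 6 - \left(5 + l\right) 2 l = 6 - 2 l \left(5 + l\right)$)
$s{\left(f \right)} = 3 f$
$n{\left(x \right)} = -7 + \left(8 - 10 x - 2 x^{2}\right)^{2}$ ($n{\left(x \right)} = -7 + \left(\left(6 - 10 x - 2 x^{2}\right) + 2\right)^{2} = -7 + \left(8 - 10 x - 2 x^{2}\right)^{2}$)
$n{\left(-3 \right)} + s{\left(-15 \right)} = \left(-7 + 4 \left(-4 + \left(-3\right)^{2} + 5 \left(-3\right)\right)^{2}\right) + 3 \left(-15\right) = \left(-7 + 4 \left(-4 + 9 - 15\right)^{2}\right) - 45 = \left(-7 + 4 \left(-10\right)^{2}\right) - 45 = \left(-7 + 4 \cdot 100\right) - 45 = \left(-7 + 400\right) - 45 = 393 - 45 = 348$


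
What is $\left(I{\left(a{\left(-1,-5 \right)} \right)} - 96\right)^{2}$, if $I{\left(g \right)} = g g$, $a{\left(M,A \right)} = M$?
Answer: $9025$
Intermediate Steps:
$I{\left(g \right)} = g^{2}$
$\left(I{\left(a{\left(-1,-5 \right)} \right)} - 96\right)^{2} = \left(\left(-1\right)^{2} - 96\right)^{2} = \left(1 - 96\right)^{2} = \left(-95\right)^{2} = 9025$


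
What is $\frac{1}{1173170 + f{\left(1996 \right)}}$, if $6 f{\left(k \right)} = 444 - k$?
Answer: $\frac{3}{3518734} \approx 8.5258 \cdot 10^{-7}$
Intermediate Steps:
$f{\left(k \right)} = 74 - \frac{k}{6}$ ($f{\left(k \right)} = \frac{444 - k}{6} = 74 - \frac{k}{6}$)
$\frac{1}{1173170 + f{\left(1996 \right)}} = \frac{1}{1173170 + \left(74 - \frac{998}{3}\right)} = \frac{1}{1173170 - \frac{776}{3}} = \frac{1}{\frac{3518734}{3}} = \frac{3}{3518734}$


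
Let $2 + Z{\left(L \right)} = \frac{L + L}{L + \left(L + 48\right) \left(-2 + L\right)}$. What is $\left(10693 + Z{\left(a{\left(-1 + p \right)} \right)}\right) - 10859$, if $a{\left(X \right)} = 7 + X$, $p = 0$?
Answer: $- \frac{6214}{37} \approx -167.95$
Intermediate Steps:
$Z{\left(L \right)} = -2 + \frac{2 L}{L + \left(-2 + L\right) \left(48 + L\right)}$ ($Z{\left(L \right)} = -2 + \frac{L + L}{L + \left(L + 48\right) \left(-2 + L\right)} = -2 + \frac{2 L}{L + \left(48 + L\right) \left(-2 + L\right)} = -2 + \frac{2 L}{L + \left(-2 + L\right) \left(48 + L\right)}$)
$\left(10693 + Z{\left(a{\left(-1 + p \right)} \right)}\right) - 10859 = \left(10693 + \frac{2 \left(96 - \left(7 + \left(-1 + 0\right)\right)^{2} - 46 \left(7 + \left(-1 + 0\right)\right)\right)}{-96 + \left(7 + \left(-1 + 0\right)\right)^{2} + 47 \left(7 + \left(-1 + 0\right)\right)}\right) - 10859 = \left(10693 + \frac{2 \left(96 - \left(7 - 1\right)^{2} - 46 \left(7 - 1\right)\right)}{-96 + \left(7 - 1\right)^{2} + 47 \left(7 - 1\right)}\right) - 10859 = \left(10693 + \frac{2 \left(96 - 6^{2} - 276\right)}{-96 + 6^{2} + 47 \cdot 6}\right) - 10859 = \left(10693 + \frac{2 \left(96 - 36 - 276\right)}{-96 + 36 + 282}\right) - 10859 = \left(10693 + \frac{2 \left(96 - 36 - 276\right)}{222}\right) - 10859 = \left(10693 + 2 \cdot \frac{1}{222} \left(-216\right)\right) - 10859 = \left(10693 - \frac{72}{37}\right) - 10859 = \frac{395569}{37} - 10859 = - \frac{6214}{37}$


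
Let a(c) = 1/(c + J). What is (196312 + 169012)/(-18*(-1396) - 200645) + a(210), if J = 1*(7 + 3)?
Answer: -80195763/38613740 ≈ -2.0769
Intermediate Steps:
J = 10 (J = 1*10 = 10)
a(c) = 1/(10 + c) (a(c) = 1/(c + 10) = 1/(10 + c))
(196312 + 169012)/(-18*(-1396) - 200645) + a(210) = (196312 + 169012)/(-18*(-1396) - 200645) + 1/(10 + 210) = 365324/(25128 - 200645) + 1/220 = 365324/(-175517) + 1/220 = 365324*(-1/175517) + 1/220 = -365324/175517 + 1/220 = -80195763/38613740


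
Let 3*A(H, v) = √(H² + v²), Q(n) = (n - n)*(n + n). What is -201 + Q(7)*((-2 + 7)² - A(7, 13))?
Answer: -201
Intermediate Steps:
Q(n) = 0 (Q(n) = 0*(2*n) = 0)
A(H, v) = √(H² + v²)/3
-201 + Q(7)*((-2 + 7)² - A(7, 13)) = -201 + 0*((-2 + 7)² - √(7² + 13²)/3) = -201 + 0*(5² - √(49 + 169)/3) = -201 + 0*(25 - √218/3) = -201 + 0 = -201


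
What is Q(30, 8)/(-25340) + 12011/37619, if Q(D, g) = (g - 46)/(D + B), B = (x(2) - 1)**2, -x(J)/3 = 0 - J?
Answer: 8370580111/26214800150 ≈ 0.31931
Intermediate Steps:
x(J) = 3*J (x(J) = -3*(0 - J) = -(-3)*J = 3*J)
B = 25 (B = (3*2 - 1)**2 = (6 - 1)**2 = 5**2 = 25)
Q(D, g) = (-46 + g)/(25 + D) (Q(D, g) = (g - 46)/(D + 25) = (-46 + g)/(25 + D))
Q(30, 8)/(-25340) + 12011/37619 = ((-46 + 8)/(25 + 30))/(-25340) + 12011/37619 = (-38/55)*(-1/25340) + 12011*(1/37619) = ((1/55)*(-38))*(-1/25340) + 12011/37619 = -38/55*(-1/25340) + 12011/37619 = 19/696850 + 12011/37619 = 8370580111/26214800150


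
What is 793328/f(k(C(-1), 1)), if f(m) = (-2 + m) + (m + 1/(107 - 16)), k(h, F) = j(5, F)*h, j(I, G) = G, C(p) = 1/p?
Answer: -72192848/363 ≈ -1.9888e+5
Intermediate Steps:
C(p) = 1/p
k(h, F) = F*h
f(m) = -181/91 + 2*m (f(m) = (-2 + m) + (m + 1/91) = (-2 + m) + (1/91 + m) = -181/91 + 2*m)
793328/f(k(C(-1), 1)) = 793328/(-181/91 + 2*(1/(-1))) = 793328/(-181/91 + 2*(1*(-1))) = 793328/(-181/91 + 2*(-1)) = 793328/(-181/91 - 2) = 793328/(-363/91) = 793328*(-91/363) = -72192848/363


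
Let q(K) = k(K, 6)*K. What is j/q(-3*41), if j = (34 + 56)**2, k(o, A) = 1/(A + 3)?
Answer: -24300/41 ≈ -592.68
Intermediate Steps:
k(o, A) = 1/(3 + A)
j = 8100 (j = 90**2 = 8100)
q(K) = K/9 (q(K) = K/(3 + 6) = K/9)
j/q(-3*41) = 8100/(((-3*41)/9)) = 8100/(((1/9)*(-123))) = 8100/(-41/3) = 8100*(-3/41) = -24300/41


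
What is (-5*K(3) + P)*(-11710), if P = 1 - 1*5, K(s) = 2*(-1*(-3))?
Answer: 398140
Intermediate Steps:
K(s) = 6 (K(s) = 2*3 = 6)
P = -4 (P = 1 - 5 = -4)
(-5*K(3) + P)*(-11710) = (-5*6 - 4)*(-11710) = (-30 - 4)*(-11710) = -34*(-11710) = 398140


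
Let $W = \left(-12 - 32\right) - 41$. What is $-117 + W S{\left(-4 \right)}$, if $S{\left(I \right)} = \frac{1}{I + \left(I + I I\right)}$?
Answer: $- \frac{1021}{8} \approx -127.63$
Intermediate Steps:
$S{\left(I \right)} = \frac{1}{I^{2} + 2 I}$ ($S{\left(I \right)} = \frac{1}{I + \left(I + I^{2}\right)} = \frac{1}{I^{2} + 2 I}$)
$W = -85$ ($W = -44 - 41 = -85$)
$-117 + W S{\left(-4 \right)} = -117 - 85 \frac{1}{\left(-4\right) \left(2 - 4\right)} = -117 - 85 \left(- \frac{1}{4 \left(-2\right)}\right) = -117 - 85 \left(\left(- \frac{1}{4}\right) \left(- \frac{1}{2}\right)\right) = -117 - \frac{85}{8} = - \frac{1021}{8}$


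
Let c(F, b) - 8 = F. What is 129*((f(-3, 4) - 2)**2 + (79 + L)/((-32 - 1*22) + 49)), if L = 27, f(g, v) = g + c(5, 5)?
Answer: 27606/5 ≈ 5521.2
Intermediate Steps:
c(F, b) = 8 + F
f(g, v) = 13 + g (f(g, v) = g + (8 + 5) = g + 13 = 13 + g)
129*((f(-3, 4) - 2)**2 + (79 + L)/((-32 - 1*22) + 49)) = 129*(((13 - 3) - 2)**2 + (79 + 27)/((-32 - 1*22) + 49)) = 129*((10 - 2)**2 + 106/((-32 - 22) + 49)) = 129*(8**2 + 106/(-54 + 49)) = 129*(64 + 106/(-5)) = 129*(64 + 106*(-1/5)) = 129*(64 - 106/5) = 129*(214/5) = 27606/5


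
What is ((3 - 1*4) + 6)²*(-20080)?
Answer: -502000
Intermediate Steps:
((3 - 1*4) + 6)²*(-20080) = ((3 - 4) + 6)²*(-20080) = (-1 + 6)²*(-20080) = 5²*(-20080) = 25*(-20080) = -502000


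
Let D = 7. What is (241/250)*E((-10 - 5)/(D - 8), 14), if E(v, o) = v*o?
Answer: 5061/25 ≈ 202.44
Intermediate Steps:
E(v, o) = o*v
(241/250)*E((-10 - 5)/(D - 8), 14) = (241/250)*(14*((-10 - 5)/(7 - 8))) = (241*(1/250))*(14*(-15/(-1))) = 241*(14*(-15*(-1)))/250 = 241*(14*15)/250 = (241/250)*210 = 5061/25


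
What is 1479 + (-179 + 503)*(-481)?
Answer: -154365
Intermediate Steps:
1479 + (-179 + 503)*(-481) = 1479 + 324*(-481) = 1479 - 155844 = -154365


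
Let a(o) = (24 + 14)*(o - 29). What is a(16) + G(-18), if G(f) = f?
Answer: -512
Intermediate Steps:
a(o) = -1102 + 38*o (a(o) = 38*(-29 + o) = -1102 + 38*o)
a(16) + G(-18) = (-1102 + 38*16) - 18 = (-1102 + 608) - 18 = -494 - 18 = -512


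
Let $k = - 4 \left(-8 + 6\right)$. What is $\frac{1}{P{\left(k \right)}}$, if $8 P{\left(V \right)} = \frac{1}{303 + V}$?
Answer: $2488$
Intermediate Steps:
$k = 8$ ($k = \left(-4\right) \left(-2\right) = 8$)
$P{\left(V \right)} = \frac{1}{8 \left(303 + V\right)}$
$\frac{1}{P{\left(k \right)}} = \frac{1}{\frac{1}{8} \frac{1}{303 + 8}} = \frac{1}{\frac{1}{8} \cdot \frac{1}{311}} = \frac{1}{\frac{1}{2488}} = 2488$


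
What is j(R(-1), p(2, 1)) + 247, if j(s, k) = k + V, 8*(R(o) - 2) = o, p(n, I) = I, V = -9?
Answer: 239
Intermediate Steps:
R(o) = 2 + o/8
j(s, k) = -9 + k (j(s, k) = k - 9 = -9 + k)
j(R(-1), p(2, 1)) + 247 = (-9 + 1) + 247 = -8 + 247 = 239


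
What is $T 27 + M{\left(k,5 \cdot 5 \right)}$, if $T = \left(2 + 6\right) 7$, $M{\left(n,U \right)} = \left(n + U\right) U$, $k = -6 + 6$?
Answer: $2137$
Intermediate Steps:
$k = 0$
$M{\left(n,U \right)} = U \left(U + n\right)$ ($M{\left(n,U \right)} = \left(U + n\right) U = U \left(U + n\right)$)
$T = 56$ ($T = 8 \cdot 7 = 56$)
$T 27 + M{\left(k,5 \cdot 5 \right)} = 56 \cdot 27 + 5 \cdot 5 \left(5 \cdot 5 + 0\right) = 1512 + 25 \left(25 + 0\right) = 1512 + 25 \cdot 25 = 1512 + 625 = 2137$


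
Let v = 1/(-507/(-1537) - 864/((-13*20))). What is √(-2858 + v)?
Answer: I*√380610021978087/364947 ≈ 53.458*I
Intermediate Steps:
v = 99905/364947 (v = 1/(-507*(-1/1537) - 864/(-260)) = 1/(507/1537 - 864*(-1/260)) = 1/(507/1537 + 216/65) = 1/(364947/99905) = 99905/364947 ≈ 0.27375)
√(-2858 + v) = √(-2858 + 99905/364947) = √(-1042918621/364947) = I*√380610021978087/364947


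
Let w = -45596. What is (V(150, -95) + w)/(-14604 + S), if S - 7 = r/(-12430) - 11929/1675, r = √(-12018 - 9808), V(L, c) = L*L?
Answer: 2924247266784212793600/1849067510879578062593 - 16108960549000*I*√21826/1849067510879578062593 ≈ 1.5815 - 1.2871e-6*I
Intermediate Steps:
V(L, c) = L²
r = I*√21826 (r = √(-21826) = I*√21826 ≈ 147.74*I)
S = -204/1675 - I*√21826/12430 (S = 7 + ((I*√21826)/(-12430) - 11929/1675) = 7 + ((I*√21826)*(-1/12430) - 11929*1/1675) = 7 + (-I*√21826/12430 - 11929/1675) = 7 + (-11929/1675 - I*√21826/12430) = -204/1675 - I*√21826/12430 ≈ -0.12179 - 0.011885*I)
(V(150, -95) + w)/(-14604 + S) = (150² - 45596)/(-14604 + (-204/1675 - I*√21826/12430)) = (22500 - 45596)/(-24461904/1675 - I*√21826/12430) = -23096/(-24461904/1675 - I*√21826/12430)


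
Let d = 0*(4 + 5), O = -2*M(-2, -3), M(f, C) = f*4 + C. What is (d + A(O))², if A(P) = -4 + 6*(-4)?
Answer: 784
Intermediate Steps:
M(f, C) = C + 4*f (M(f, C) = 4*f + C = C + 4*f)
O = 22 (O = -2*(-3 + 4*(-2)) = -2*(-3 - 8) = -2*(-11) = 22)
A(P) = -28 (A(P) = -4 - 24 = -28)
d = 0 (d = 0*9 = 0)
(d + A(O))² = (0 - 28)² = (-28)² = 784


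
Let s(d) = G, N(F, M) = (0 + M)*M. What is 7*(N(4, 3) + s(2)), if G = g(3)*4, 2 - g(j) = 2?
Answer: 63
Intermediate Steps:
g(j) = 0 (g(j) = 2 - 1*2 = 2 - 2 = 0)
N(F, M) = M² (N(F, M) = M*M = M²)
G = 0 (G = 0*4 = 0)
s(d) = 0
7*(N(4, 3) + s(2)) = 7*(3² + 0) = 7*(9 + 0) = 7*9 = 63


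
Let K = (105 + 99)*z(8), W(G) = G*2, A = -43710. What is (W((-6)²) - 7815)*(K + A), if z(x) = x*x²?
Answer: -470294334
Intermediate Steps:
z(x) = x³
W(G) = 2*G
K = 104448 (K = (105 + 99)*8³ = 204*512 = 104448)
(W((-6)²) - 7815)*(K + A) = (2*(-6)² - 7815)*(104448 - 43710) = (2*36 - 7815)*60738 = (72 - 7815)*60738 = -7743*60738 = -470294334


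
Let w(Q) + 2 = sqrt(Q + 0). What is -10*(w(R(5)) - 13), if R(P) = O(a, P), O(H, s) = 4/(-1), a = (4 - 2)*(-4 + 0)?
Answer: 150 - 20*I ≈ 150.0 - 20.0*I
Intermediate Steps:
a = -8 (a = 2*(-4) = -8)
O(H, s) = -4 (O(H, s) = 4*(-1) = -4)
R(P) = -4
w(Q) = -2 + sqrt(Q) (w(Q) = -2 + sqrt(Q + 0) = -2 + sqrt(Q))
-10*(w(R(5)) - 13) = -10*((-2 + sqrt(-4)) - 13) = -10*((-2 + 2*I) - 13) = -10*(-15 + 2*I) = 150 - 20*I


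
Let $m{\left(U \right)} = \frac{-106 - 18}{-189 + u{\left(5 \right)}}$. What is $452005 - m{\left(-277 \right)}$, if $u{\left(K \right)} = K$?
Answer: $\frac{20792199}{46} \approx 4.52 \cdot 10^{5}$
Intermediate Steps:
$m{\left(U \right)} = \frac{31}{46}$ ($m{\left(U \right)} = \frac{-106 - 18}{-189 + 5} = - \frac{124}{-184} = \left(-124\right) \left(- \frac{1}{184}\right) = \frac{31}{46}$)
$452005 - m{\left(-277 \right)} = 452005 - \frac{31}{46} = \frac{20792199}{46}$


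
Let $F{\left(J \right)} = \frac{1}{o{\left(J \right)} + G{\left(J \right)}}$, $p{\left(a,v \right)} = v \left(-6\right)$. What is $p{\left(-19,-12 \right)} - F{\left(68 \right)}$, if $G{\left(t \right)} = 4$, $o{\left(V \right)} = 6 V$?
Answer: $\frac{29663}{412} \approx 71.998$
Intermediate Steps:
$p{\left(a,v \right)} = - 6 v$
$F{\left(J \right)} = \frac{1}{4 + 6 J}$ ($F{\left(J \right)} = \frac{1}{6 J + 4} = \frac{1}{4 + 6 J}$)
$p{\left(-19,-12 \right)} - F{\left(68 \right)} = \left(-6\right) \left(-12\right) - \frac{1}{2 \left(2 + 3 \cdot 68\right)} = 72 - \frac{1}{2 \left(2 + 204\right)} = 72 - \frac{1}{2 \cdot 206} = 72 - \frac{1}{2} \cdot \frac{1}{206} = 72 - \frac{1}{412} = \frac{29663}{412}$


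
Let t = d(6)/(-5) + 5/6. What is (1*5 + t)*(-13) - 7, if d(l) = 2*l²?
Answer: 3131/30 ≈ 104.37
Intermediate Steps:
t = -407/30 (t = (2*6²)/(-5) + 5/6 = (2*36)*(-⅕) + 5*(⅙) = 72*(-⅕) + ⅚ = -72/5 + ⅚ = -407/30 ≈ -13.567)
(1*5 + t)*(-13) - 7 = (1*5 - 407/30)*(-13) - 7 = (5 - 407/30)*(-13) - 7 = -257/30*(-13) - 7 = 3341/30 - 7 = 3131/30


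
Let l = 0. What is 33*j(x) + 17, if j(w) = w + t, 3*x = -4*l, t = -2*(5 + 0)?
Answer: -313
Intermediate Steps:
t = -10 (t = -2*5 = -10)
x = 0 (x = (-4*0)/3 = (⅓)*0 = 0)
j(w) = -10 + w (j(w) = w - 10 = -10 + w)
33*j(x) + 17 = 33*(-10 + 0) + 17 = 33*(-10) + 17 = -330 + 17 = -313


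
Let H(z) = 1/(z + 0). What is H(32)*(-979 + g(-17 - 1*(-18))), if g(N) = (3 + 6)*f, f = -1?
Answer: -247/8 ≈ -30.875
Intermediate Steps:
g(N) = -9 (g(N) = (3 + 6)*(-1) = 9*(-1) = -9)
H(z) = 1/z
H(32)*(-979 + g(-17 - 1*(-18))) = (-979 - 9)/32 = (1/32)*(-988) = -247/8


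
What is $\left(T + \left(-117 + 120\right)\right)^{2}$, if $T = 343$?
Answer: $119716$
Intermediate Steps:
$\left(T + \left(-117 + 120\right)\right)^{2} = \left(343 + \left(-117 + 120\right)\right)^{2} = \left(343 + 3\right)^{2} = 346^{2} = 119716$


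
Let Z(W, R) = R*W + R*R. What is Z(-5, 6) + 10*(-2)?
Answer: -14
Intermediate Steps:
Z(W, R) = R² + R*W (Z(W, R) = R*W + R² = R² + R*W)
Z(-5, 6) + 10*(-2) = 6*(6 - 5) + 10*(-2) = 6*1 - 20 = 6 - 20 = -14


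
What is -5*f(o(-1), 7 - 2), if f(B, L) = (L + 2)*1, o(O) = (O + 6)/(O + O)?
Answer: -35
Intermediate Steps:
o(O) = (6 + O)/(2*O) (o(O) = (6 + O)/((2*O)) = (6 + O)*(1/(2*O)) = (6 + O)/(2*O))
f(B, L) = 2 + L (f(B, L) = (2 + L)*1 = 2 + L)
-5*f(o(-1), 7 - 2) = -5*(2 + (7 - 2)) = -5*(2 + 5) = -5*7 = -35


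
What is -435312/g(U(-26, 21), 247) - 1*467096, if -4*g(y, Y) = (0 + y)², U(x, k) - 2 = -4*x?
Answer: -1311637352/2809 ≈ -4.6694e+5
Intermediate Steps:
U(x, k) = 2 - 4*x
g(y, Y) = -y²/4 (g(y, Y) = -(0 + y)²/4 = -y²/4)
-435312/g(U(-26, 21), 247) - 1*467096 = -435312*(-4/(2 - 4*(-26))²) - 1*467096 = -435312*(-4/(2 + 104)²) - 467096 = -435312/((-¼*106²)) - 467096 = -435312/((-¼*11236)) - 467096 = -435312/(-2809) - 467096 = -435312*(-1/2809) - 467096 = 435312/2809 - 467096 = -1311637352/2809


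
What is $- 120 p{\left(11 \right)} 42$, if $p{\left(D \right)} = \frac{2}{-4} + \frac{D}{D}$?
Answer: $-2520$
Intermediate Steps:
$p{\left(D \right)} = \frac{1}{2}$ ($p{\left(D \right)} = 2 \left(- \frac{1}{4}\right) + 1 = - \frac{1}{2} + 1 = \frac{1}{2}$)
$- 120 p{\left(11 \right)} 42 = \left(-120\right) \frac{1}{2} \cdot 42 = \left(-60\right) 42 = -2520$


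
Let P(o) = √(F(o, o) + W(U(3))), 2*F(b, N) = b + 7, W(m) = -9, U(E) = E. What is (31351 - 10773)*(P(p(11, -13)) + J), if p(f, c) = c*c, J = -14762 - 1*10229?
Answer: -514264798 + 20578*√79 ≈ -5.1408e+8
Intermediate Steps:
J = -24991 (J = -14762 - 10229 = -24991)
F(b, N) = 7/2 + b/2 (F(b, N) = (b + 7)/2 = (7 + b)/2 = 7/2 + b/2)
p(f, c) = c²
P(o) = √(-11/2 + o/2) (P(o) = √((7/2 + o/2) - 9) = √(-11/2 + o/2))
(31351 - 10773)*(P(p(11, -13)) + J) = (31351 - 10773)*(√(-22 + 2*(-13)²)/2 - 24991) = 20578*(√(-22 + 2*169)/2 - 24991) = 20578*(√(-22 + 338)/2 - 24991) = 20578*(√316/2 - 24991) = 20578*((2*√79)/2 - 24991) = 20578*(√79 - 24991) = 20578*(-24991 + √79) = -514264798 + 20578*√79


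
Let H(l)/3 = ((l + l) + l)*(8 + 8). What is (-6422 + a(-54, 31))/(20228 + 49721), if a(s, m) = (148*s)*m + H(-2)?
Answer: -254462/69949 ≈ -3.6378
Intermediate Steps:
H(l) = 144*l (H(l) = 3*(((l + l) + l)*(8 + 8)) = 3*((2*l + l)*16) = 3*((3*l)*16) = 3*(48*l) = 144*l)
a(s, m) = -288 + 148*m*s (a(s, m) = (148*s)*m + 144*(-2) = 148*m*s - 288 = -288 + 148*m*s)
(-6422 + a(-54, 31))/(20228 + 49721) = (-6422 + (-288 + 148*31*(-54)))/(20228 + 49721) = (-6422 + (-288 - 247752))/69949 = (-6422 - 248040)*(1/69949) = -254462*1/69949 = -254462/69949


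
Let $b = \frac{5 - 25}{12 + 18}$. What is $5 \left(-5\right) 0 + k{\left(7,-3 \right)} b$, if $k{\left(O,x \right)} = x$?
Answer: $2$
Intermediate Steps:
$b = - \frac{2}{3}$ ($b = - \frac{20}{30} = \left(-20\right) \frac{1}{30} = - \frac{2}{3} \approx -0.66667$)
$5 \left(-5\right) 0 + k{\left(7,-3 \right)} b = 5 \left(-5\right) 0 - -2 = \left(-25\right) 0 + 2 = 0 + 2 = 2$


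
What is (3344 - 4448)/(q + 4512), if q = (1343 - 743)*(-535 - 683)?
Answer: 23/15131 ≈ 0.0015201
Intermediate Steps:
q = -730800 (q = 600*(-1218) = -730800)
(3344 - 4448)/(q + 4512) = (3344 - 4448)/(-730800 + 4512) = -1104/(-726288) = -1104*(-1/726288) = 23/15131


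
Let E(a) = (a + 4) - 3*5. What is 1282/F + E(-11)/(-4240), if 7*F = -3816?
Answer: -44771/19080 ≈ -2.3465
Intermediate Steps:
F = -3816/7 (F = (⅐)*(-3816) = -3816/7 ≈ -545.14)
E(a) = -11 + a (E(a) = (4 + a) - 15 = -11 + a)
1282/F + E(-11)/(-4240) = 1282/(-3816/7) + (-11 - 11)/(-4240) = 1282*(-7/3816) - 22*(-1/4240) = -4487/1908 + 11/2120 = -44771/19080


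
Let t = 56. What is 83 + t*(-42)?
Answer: -2269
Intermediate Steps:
83 + t*(-42) = 83 + 56*(-42) = 83 - 2352 = -2269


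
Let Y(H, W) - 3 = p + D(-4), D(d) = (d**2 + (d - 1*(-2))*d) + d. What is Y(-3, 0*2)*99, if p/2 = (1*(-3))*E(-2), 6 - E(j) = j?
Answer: -2475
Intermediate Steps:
E(j) = 6 - j
D(d) = d + d**2 + d*(2 + d) (D(d) = (d**2 + (d + 2)*d) + d = (d**2 + (2 + d)*d) + d = (d**2 + d*(2 + d)) + d = d + d**2 + d*(2 + d))
p = -48 (p = 2*((1*(-3))*(6 - 1*(-2))) = 2*(-3*(6 + 2)) = 2*(-3*8) = 2*(-24) = -48)
Y(H, W) = -25 (Y(H, W) = 3 + (-48 - 4*(3 + 2*(-4))) = 3 + (-48 - 4*(3 - 8)) = 3 + (-48 - 4*(-5)) = 3 + (-48 + 20) = 3 - 28 = -25)
Y(-3, 0*2)*99 = -25*99 = -2475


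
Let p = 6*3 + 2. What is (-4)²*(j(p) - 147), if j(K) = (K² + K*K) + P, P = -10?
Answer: 10288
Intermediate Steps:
p = 20 (p = 18 + 2 = 20)
j(K) = -10 + 2*K² (j(K) = (K² + K*K) - 10 = (K² + K²) - 10 = 2*K² - 10 = -10 + 2*K²)
(-4)²*(j(p) - 147) = (-4)²*((-10 + 2*20²) - 147) = 16*((-10 + 2*400) - 147) = 16*((-10 + 800) - 147) = 16*(790 - 147) = 16*643 = 10288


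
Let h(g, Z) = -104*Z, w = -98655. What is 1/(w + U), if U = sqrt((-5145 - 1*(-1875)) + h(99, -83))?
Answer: -98655/9732803663 - sqrt(5362)/9732803663 ≈ -1.0144e-5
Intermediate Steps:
U = sqrt(5362) (U = sqrt((-5145 - 1*(-1875)) - 104*(-83)) = sqrt((-5145 + 1875) + 8632) = sqrt(-3270 + 8632) = sqrt(5362) ≈ 73.226)
1/(w + U) = 1/(-98655 + sqrt(5362))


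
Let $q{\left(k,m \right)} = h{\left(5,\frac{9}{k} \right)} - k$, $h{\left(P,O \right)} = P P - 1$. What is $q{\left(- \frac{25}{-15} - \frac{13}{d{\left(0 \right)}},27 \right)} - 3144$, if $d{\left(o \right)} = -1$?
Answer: $- \frac{9404}{3} \approx -3134.7$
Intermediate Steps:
$h{\left(P,O \right)} = -1 + P^{2}$ ($h{\left(P,O \right)} = P^{2} - 1 = -1 + P^{2}$)
$q{\left(k,m \right)} = 24 - k$ ($q{\left(k,m \right)} = \left(-1 + 5^{2}\right) - k = \left(-1 + 25\right) - k = 24 - k$)
$q{\left(- \frac{25}{-15} - \frac{13}{d{\left(0 \right)}},27 \right)} - 3144 = \left(24 - \left(- \frac{25}{-15} - \frac{13}{-1}\right)\right) - 3144 = \left(24 - \left(\left(-25\right) \left(- \frac{1}{15}\right) - -13\right)\right) - 3144 = \left(24 - \left(\frac{5}{3} + 13\right)\right) - 3144 = \left(24 - \frac{44}{3}\right) - 3144 = \frac{28}{3} - 3144 = - \frac{9404}{3}$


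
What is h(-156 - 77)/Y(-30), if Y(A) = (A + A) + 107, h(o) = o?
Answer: -233/47 ≈ -4.9574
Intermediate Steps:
Y(A) = 107 + 2*A (Y(A) = 2*A + 107 = 107 + 2*A)
h(-156 - 77)/Y(-30) = (-156 - 77)/(107 + 2*(-30)) = -233/(107 - 60) = -233/47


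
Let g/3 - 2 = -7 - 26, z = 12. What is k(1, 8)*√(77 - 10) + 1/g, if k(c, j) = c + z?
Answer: -1/93 + 13*√67 ≈ 106.40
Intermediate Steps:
g = -93 (g = 6 + 3*(-7 - 26) = 6 + 3*(-33) = 6 - 99 = -93)
k(c, j) = 12 + c (k(c, j) = c + 12 = 12 + c)
k(1, 8)*√(77 - 10) + 1/g = (12 + 1)*√(77 - 10) + 1/(-93) = 13*√67 - 1/93 = -1/93 + 13*√67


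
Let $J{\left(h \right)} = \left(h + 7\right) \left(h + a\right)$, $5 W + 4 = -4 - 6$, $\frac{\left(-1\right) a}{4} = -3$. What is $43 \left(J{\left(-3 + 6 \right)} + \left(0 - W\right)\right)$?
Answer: $\frac{32852}{5} \approx 6570.4$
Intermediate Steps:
$a = 12$ ($a = \left(-4\right) \left(-3\right) = 12$)
$W = - \frac{14}{5}$ ($W = - \frac{4}{5} + \frac{-4 - 6}{5} = - \frac{4}{5} + \frac{1}{5} \left(-10\right) = - \frac{4}{5} - 2 = - \frac{14}{5} \approx -2.8$)
$J{\left(h \right)} = \left(7 + h\right) \left(12 + h\right)$ ($J{\left(h \right)} = \left(h + 7\right) \left(h + 12\right) = \left(7 + h\right) \left(12 + h\right)$)
$43 \left(J{\left(-3 + 6 \right)} + \left(0 - W\right)\right) = 43 \left(\left(84 + \left(-3 + 6\right)^{2} + 19 \left(-3 + 6\right)\right) + \left(0 - - \frac{14}{5}\right)\right) = 43 \left(\left(84 + 3^{2} + 19 \cdot 3\right) + \left(0 + \frac{14}{5}\right)\right) = 43 \left(\left(84 + 9 + 57\right) + \frac{14}{5}\right) = 43 \left(150 + \frac{14}{5}\right) = 43 \cdot \frac{764}{5} = \frac{32852}{5}$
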